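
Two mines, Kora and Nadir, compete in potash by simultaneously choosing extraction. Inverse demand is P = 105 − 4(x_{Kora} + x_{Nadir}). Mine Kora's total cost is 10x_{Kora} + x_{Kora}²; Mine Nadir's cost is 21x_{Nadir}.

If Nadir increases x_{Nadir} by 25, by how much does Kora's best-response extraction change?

Mine Kora's profit: π = x_{Kora}(105 − 4(x_{Kora} + x_{Nadir})) − 10x_{Kora} − x_{Kora}².
∂π/∂x_{Kora} = 95 − 10x_{Kora} − 4x_{Nadir} = 0, so x_{Kora} = 9.5 − 0.4x_{Nadir}.
The reaction-function slope is −0.4, so a 25-unit rise in x_{Nadir} moves x_{Kora} by −0.4 × 25 = −10. Kora's best response falls — the actions are strategic substitutes.

-10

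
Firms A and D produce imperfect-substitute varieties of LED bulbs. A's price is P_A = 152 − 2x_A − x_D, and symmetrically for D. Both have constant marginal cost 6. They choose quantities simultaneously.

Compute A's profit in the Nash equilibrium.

Firm A's profit: π = x_A(152 − 2x_A − x_D) − 6x_A.
∂π/∂x_A = 146 − 4x_A − x_D = 0 ⇒ x_A = 36.5 − 0.25x_D.
By symmetry x_D = x_A; substituting into the reaction function, 1.25x_A = 36.5 and x_A = 29.2.
P_A = 152 − 2·29.2 − 29.2 = 64.4.
Profit = (64.4 − 6)·29.2 = 1705.28.

1705.28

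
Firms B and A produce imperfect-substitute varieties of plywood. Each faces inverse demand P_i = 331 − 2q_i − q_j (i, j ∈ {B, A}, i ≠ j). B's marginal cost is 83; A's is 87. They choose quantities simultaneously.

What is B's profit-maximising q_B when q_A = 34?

53.5

Firm B's profit: π = q_B(331 − 2q_B − q_A) − 83q_B.
∂π/∂q_B = 248 − 4q_B − q_A = 0 ⇒ q_B = 62 − 0.25q_A.
At q_A = 34: q_B = 62 − 0.25·34 = 53.5.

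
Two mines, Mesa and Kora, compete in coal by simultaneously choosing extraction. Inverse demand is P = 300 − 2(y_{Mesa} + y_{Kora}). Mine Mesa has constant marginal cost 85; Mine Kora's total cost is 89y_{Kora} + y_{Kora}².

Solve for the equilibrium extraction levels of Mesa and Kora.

43.4, 20.7

Mine Mesa's profit: π = y_{Mesa}(300 − 2(y_{Mesa} + y_{Kora})) − 85y_{Mesa}.
∂π/∂y_{Mesa} = 215 − 4y_{Mesa} − 2y_{Kora} = 0, so y_{Mesa} = 53.75 − 0.5y_{Kora}.
For Kora: ∂π/∂y_{Kora} = 211 − 6y_{Kora} − 2y_{Mesa} = 0 ⇒ y_{Kora} = 211/6 − (1/3)y_{Mesa}.
Substituting the second reaction function into the first: y_{Mesa} = 53.75 − 0.5(211/6 − (1/3)y_{Mesa}), which gives (5/6)y_{Mesa} = 217/6 ⇒ y_{Mesa} = 43.4.
Then y_{Kora} = 211/6 − (1/3)·43.4 = 20.7.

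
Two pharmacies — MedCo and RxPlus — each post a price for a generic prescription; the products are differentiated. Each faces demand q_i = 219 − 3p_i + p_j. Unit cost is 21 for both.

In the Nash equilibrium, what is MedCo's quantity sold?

106.2

MedCo's profit: π = (p_{MedCo} − 21)(219 − 3p_{MedCo} + p_{RxPlus}).
∂π/∂p_{MedCo} = 282 − 6p_{MedCo} + p_{RxPlus} = 0 ⇒ p_{MedCo} = 47 + (1/6)p_{RxPlus}.
The game is symmetric, so in equilibrium p_{RxPlus} = p_{MedCo}: the reaction function gives (5/6)p_{MedCo} = 47, hence p_{MedCo} = 56.4.
q_{MedCo} = 219 − 3·56.4 + 56.4 = 106.2.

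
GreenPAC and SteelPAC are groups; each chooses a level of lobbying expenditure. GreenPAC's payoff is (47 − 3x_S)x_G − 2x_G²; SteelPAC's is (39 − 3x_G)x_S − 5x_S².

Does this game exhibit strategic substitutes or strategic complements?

Expanding GreenPAC's payoff: 47x_G − 3x_Sx_G − 2x_G².
∂π/∂x_G = 47 − 3x_S − 4x_G = 0, so x_G = 11.75 − 0.75x_S.
The best-response slope dx_G/dx_S = −0.75 < 0: the reaction function is downward-sloping, so the choices are strategic substitutes.

strategic substitutes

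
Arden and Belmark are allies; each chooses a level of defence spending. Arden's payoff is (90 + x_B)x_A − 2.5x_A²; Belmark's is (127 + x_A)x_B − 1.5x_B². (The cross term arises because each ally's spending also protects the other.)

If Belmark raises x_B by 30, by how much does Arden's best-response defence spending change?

Expanding Arden's payoff: 90x_A + x_Bx_A − 2.5x_A².
∂π/∂x_A = 90 + x_B − 5x_A = 0, so x_A = 18 + 0.2x_B.
The reaction-function slope is 0.2, so a 30-unit rise in x_B moves x_A by 0.2 × 30 = 6. Arden's best response rises — the actions are strategic complements.

6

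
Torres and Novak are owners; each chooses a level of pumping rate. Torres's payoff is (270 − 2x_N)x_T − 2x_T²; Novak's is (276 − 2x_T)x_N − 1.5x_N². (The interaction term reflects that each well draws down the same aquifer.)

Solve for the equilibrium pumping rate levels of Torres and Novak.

32.25, 70.5

Expanding Torres's payoff: 270x_T − 2x_Nx_T − 2x_T².
∂π/∂x_T = 270 − 2x_N − 4x_T = 0, so x_T = 67.5 − 0.5x_N.
Likewise for Novak: x_N = 92 − (2/3)x_T.
Substituting the second reaction function into the first: x_T = 67.5 − 0.5(92 − (2/3)x_T), which gives (2/3)x_T = 21.5 ⇒ x_T = 32.25.
Then x_N = 92 − (2/3)·32.25 = 70.5.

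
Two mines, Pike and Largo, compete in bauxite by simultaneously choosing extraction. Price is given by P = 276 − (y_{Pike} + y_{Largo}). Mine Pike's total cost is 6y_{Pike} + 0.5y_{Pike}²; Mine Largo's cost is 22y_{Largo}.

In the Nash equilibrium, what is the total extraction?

155.6

Mine Pike's profit: π = y_{Pike}(276 − (y_{Pike} + y_{Largo})) − 6y_{Pike} − 0.5y_{Pike}².
∂π/∂y_{Pike} = 270 − 3y_{Pike} − y_{Largo} = 0, so y_{Pike} = 90 − (1/3)y_{Largo}.
For Largo: ∂π/∂y_{Largo} = 254 − 2y_{Largo} − y_{Pike} = 0 ⇒ y_{Largo} = 127 − 0.5y_{Pike}.
Substituting the second reaction function into the first: y_{Pike} = 90 − (1/3)(127 − 0.5y_{Pike}), which gives (5/6)y_{Pike} = 143/3 ⇒ y_{Pike} = 57.2.
Then y_{Largo} = 127 − 0.5·57.2 = 98.4.
Total extraction: 57.2 + 98.4 = 155.6.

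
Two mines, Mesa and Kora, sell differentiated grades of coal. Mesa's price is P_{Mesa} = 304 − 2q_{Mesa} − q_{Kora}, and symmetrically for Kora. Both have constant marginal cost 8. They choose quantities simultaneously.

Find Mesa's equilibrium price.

126.4

Mine Mesa's profit: π = q_{Mesa}(304 − 2q_{Mesa} − q_{Kora}) − 8q_{Mesa}.
∂π/∂q_{Mesa} = 296 − 4q_{Mesa} − q_{Kora} = 0 ⇒ q_{Mesa} = 74 − 0.25q_{Kora}.
The game is symmetric, so in equilibrium q_{Kora} = q_{Mesa}: the reaction function gives 1.25q_{Mesa} = 74, hence q_{Mesa} = 59.2.
P_{Mesa} = 304 − 2·59.2 − 59.2 = 126.4.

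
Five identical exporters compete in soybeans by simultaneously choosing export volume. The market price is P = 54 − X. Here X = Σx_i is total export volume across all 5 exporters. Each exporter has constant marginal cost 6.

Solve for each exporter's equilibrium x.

8

A representative exporter's profit is π_i = x_i(54 − X) − 6x_i, with X = x_i + Σ_{j≠i} x_j.
First-order condition: 48 − 2x_i − Σ_{j≠i} x_j = 0.
In a symmetric equilibrium every exporter chooses the same x, so Σ_{j≠i} x_j = 4x. The condition becomes 48 − 6x = 0, giving x = 48/6 = 8.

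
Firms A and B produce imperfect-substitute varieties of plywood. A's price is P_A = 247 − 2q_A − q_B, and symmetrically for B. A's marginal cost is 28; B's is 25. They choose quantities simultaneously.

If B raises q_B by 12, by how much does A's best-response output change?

Firm A's profit: π = q_A(247 − 2q_A − q_B) − 28q_A.
∂π/∂q_A = 219 − 4q_A − q_B = 0 ⇒ q_A = 54.75 − 0.25q_B.
The reaction-function slope is −0.25, so a 12-unit rise in q_B moves q_A by −0.25 × 12 = −3. A's best response falls — the actions are strategic substitutes.

-3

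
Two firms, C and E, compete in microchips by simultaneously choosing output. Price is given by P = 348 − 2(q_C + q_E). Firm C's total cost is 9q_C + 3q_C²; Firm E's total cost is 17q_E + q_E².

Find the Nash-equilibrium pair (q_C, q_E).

24.5, 47

Firm C's profit: π = q_C(348 − 2(q_C + q_E)) − 9q_C − 3q_C².
∂π/∂q_C = 339 − 10q_C − 2q_E = 0, so q_C = 33.9 − 0.2q_E.
For E: ∂π/∂q_E = 331 − 6q_E − 2q_C = 0 ⇒ q_E = 331/6 − (1/3)q_C.
Solving the two reaction functions simultaneously: (1 − (−0.2)(−1/3))q_C = 33.9 − 0.2·(331/6), so (14/15)q_C = 343/15 and q_C = 24.5.
Then q_E = 331/6 − (1/3)·24.5 = 47.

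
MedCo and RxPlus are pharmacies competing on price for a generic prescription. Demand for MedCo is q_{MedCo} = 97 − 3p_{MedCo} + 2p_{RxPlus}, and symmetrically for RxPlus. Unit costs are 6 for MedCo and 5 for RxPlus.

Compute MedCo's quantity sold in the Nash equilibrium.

MedCo's profit: π = (p_{MedCo} − 6)(97 − 3p_{MedCo} + 2p_{RxPlus}).
∂π/∂p_{MedCo} = 115 − 6p_{MedCo} + 2p_{RxPlus} = 0 ⇒ p_{MedCo} = 115/6 + (1/3)p_{RxPlus}.
Similarly p_{RxPlus} = 56/3 + (1/3)p_{MedCo}.
Substituting the second reaction function into the first: p_{MedCo} = 115/6 + (1/3)(56/3 + (1/3)p_{MedCo}), which gives (8/9)p_{MedCo} = 457/18 ⇒ p_{MedCo} = 28.5625.
Then p_{RxPlus} = 56/3 + (1/3)·28.5625 = 28.1875.
q_{MedCo} = 97 − 3·28.5625 + 2·28.1875 = 67.6875.

67.6875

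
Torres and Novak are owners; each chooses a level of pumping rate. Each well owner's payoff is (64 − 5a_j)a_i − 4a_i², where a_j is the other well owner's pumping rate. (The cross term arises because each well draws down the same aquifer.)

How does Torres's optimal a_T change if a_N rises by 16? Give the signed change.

Torres's payoff is (64 − 5a_N)a_T − 4a_T².
∂π/∂a_T = 64 − 5a_N − 8a_T = 0, so a_T = 8 − 0.625a_N.
The reaction-function slope is −0.625, so a 16-unit rise in a_N moves a_T by −0.625 × 16 = −10. Torres's best response falls — the actions are strategic substitutes.

-10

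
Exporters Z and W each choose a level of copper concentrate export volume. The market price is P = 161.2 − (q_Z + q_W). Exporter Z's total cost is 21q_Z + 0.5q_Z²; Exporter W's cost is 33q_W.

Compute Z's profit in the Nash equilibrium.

1389.8904

Exporter Z's profit: π = q_Z(161.2 − (q_Z + q_W)) − 21q_Z − 0.5q_Z².
∂π/∂q_Z = 140.2 − 3q_Z − q_W = 0, so q_Z = 701/15 − (1/3)q_W.
For W: ∂π/∂q_W = 128.2 − 2q_W − q_Z = 0 ⇒ q_W = 64.1 − 0.5q_Z.
Plugging q_W into Z's best response: q_Z = 701/15 − (1/3)(64.1 − 0.5q_Z) ⇒ (5/6)q_Z = 761/30, so q_Z = 30.44.
Then q_W = 64.1 − 0.5·30.44 = 48.88.
Price P = 161.2 − 79.32 = 81.88.
Z's profit: (81.88 − 21)·30.44 − 0.5(30.44)² = 1389.8904.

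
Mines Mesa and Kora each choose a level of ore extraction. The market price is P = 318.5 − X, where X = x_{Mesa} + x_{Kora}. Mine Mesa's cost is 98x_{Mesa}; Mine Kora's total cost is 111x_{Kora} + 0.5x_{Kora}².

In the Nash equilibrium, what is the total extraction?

129.7

Mine Mesa's profit: π = x_{Mesa}(318.5 − (x_{Mesa} + x_{Kora})) − 98x_{Mesa}.
∂π/∂x_{Mesa} = 220.5 − 2x_{Mesa} − x_{Kora} = 0, so x_{Mesa} = 110.25 − 0.5x_{Kora}.
For Kora: ∂π/∂x_{Kora} = 207.5 − 3x_{Kora} − x_{Mesa} = 0 ⇒ x_{Kora} = 415/6 − (1/3)x_{Mesa}.
Plugging x_{Kora} into Mesa's best response: x_{Mesa} = 110.25 − 0.5(415/6 − (1/3)x_{Mesa}) ⇒ (5/6)x_{Mesa} = 227/3, so x_{Mesa} = 90.8.
Then x_{Kora} = 415/6 − (1/3)·90.8 = 38.9.
Total extraction: 90.8 + 38.9 = 129.7.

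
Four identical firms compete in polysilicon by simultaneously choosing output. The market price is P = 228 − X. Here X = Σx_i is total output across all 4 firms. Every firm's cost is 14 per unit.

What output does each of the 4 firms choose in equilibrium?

A representative firm's profit is π_i = x_i(228 − X) − 14x_i, with X = x_i + Σ_{j≠i} x_j.
First-order condition: 214 − 2x_i − Σ_{j≠i} x_j = 0.
In a symmetric equilibrium every firm chooses the same x, so Σ_{j≠i} x_j = 3x. The condition becomes 214 − 5x = 0, giving x = 214/5 = 42.8.

42.8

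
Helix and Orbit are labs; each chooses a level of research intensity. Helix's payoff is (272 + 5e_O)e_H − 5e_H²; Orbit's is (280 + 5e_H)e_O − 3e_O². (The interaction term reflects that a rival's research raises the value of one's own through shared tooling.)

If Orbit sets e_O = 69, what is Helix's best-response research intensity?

61.7

Expanding Helix's payoff: 272e_H + 5e_Oe_H − 5e_H².
∂π/∂e_H = 272 + 5e_O − 10e_H = 0, so e_H = 27.2 + 0.5e_O.
At e_O = 69: e_H = 27.2 + 0.5·69 = 61.7.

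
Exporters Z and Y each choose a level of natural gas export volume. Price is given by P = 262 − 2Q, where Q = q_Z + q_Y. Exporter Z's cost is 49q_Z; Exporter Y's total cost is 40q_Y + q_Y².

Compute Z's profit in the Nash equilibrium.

3477.78

Exporter Z's profit: π = q_Z(262 − 2(q_Z + q_Y)) − 49q_Z.
∂π/∂q_Z = 213 − 4q_Z − 2q_Y = 0, so q_Z = 53.25 − 0.5q_Y.
For Y: ∂π/∂q_Y = 222 − 6q_Y − 2q_Z = 0 ⇒ q_Y = 37 − (1/3)q_Z.
Substituting the second reaction function into the first: q_Z = 53.25 − 0.5(37 − (1/3)q_Z), which gives (5/6)q_Z = 34.75 ⇒ q_Z = 41.7.
Then q_Y = 37 − (1/3)·41.7 = 23.1.
Price P = 262 − 2·64.8 = 132.4.
Z's profit: (132.4 − 49)·41.7 = 3477.78.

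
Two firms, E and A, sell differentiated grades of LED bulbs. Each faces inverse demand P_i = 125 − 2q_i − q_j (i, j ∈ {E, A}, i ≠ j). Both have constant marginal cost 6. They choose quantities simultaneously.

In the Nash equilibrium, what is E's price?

53.6

Firm E's profit: π = q_E(125 − 2q_E − q_A) − 6q_E.
∂π/∂q_E = 119 − 4q_E − q_A = 0 ⇒ q_E = 29.75 − 0.25q_A.
By symmetry q_A = q_E; substituting into the reaction function, 1.25q_E = 29.75 and q_E = 23.8.
P_E = 125 − 2·23.8 − 23.8 = 53.6.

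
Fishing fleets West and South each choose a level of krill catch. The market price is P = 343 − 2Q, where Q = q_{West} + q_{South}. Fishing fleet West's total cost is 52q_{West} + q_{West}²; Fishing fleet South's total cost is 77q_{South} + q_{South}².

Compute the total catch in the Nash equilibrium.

Fishing fleet West's profit: π = q_{West}(343 − 2(q_{West} + q_{South})) − 52q_{West} − q_{West}².
∂π/∂q_{West} = 291 − 6q_{West} − 2q_{South} = 0, so q_{West} = 48.5 − (1/3)q_{South}.
By the same steps for South: q_{South} = 133/3 − (1/3)q_{West}.
Plugging q_{South} into West's best response: q_{West} = 48.5 − (1/3)(133/3 − (1/3)q_{West}) ⇒ (8/9)q_{West} = 607/18, so q_{West} = 37.9375.
Then q_{South} = 133/3 − (1/3)·37.9375 = 31.6875.
Total catch: 37.9375 + 31.6875 = 69.625.

69.625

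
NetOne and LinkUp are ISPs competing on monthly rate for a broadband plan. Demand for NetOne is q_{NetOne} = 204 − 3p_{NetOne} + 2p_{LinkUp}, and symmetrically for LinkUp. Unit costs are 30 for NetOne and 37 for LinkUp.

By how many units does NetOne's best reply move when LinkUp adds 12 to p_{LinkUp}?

NetOne's profit: π = (p_{NetOne} − 30)(204 − 3p_{NetOne} + 2p_{LinkUp}).
∂π/∂p_{NetOne} = 294 − 6p_{NetOne} + 2p_{LinkUp} = 0 ⇒ p_{NetOne} = 49 + (1/3)p_{LinkUp}.
The reaction-function slope is 1/3, so a 12-unit rise in p_{LinkUp} moves p_{NetOne} by 1/3 × 12 = 4. NetOne's best response rises — the actions are strategic complements.

4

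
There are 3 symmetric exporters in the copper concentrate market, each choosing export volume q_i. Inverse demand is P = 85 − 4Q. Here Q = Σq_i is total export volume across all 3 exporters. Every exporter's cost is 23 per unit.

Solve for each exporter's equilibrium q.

A representative exporter's profit is π_i = q_i(85 − 4Q) − 23q_i, with Q = q_i + Σ_{j≠i} q_j.
First-order condition: 62 − 8q_i − 4Σ_{j≠i} q_j = 0.
In a symmetric equilibrium every exporter chooses the same q, so Σ_{j≠i} q_j = 2q. The condition becomes 62 − 16q = 0, giving q = 62/16 = 3.875.

3.875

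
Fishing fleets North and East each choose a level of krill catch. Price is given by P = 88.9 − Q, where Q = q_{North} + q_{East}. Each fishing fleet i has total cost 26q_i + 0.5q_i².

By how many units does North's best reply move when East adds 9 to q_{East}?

-3

Fishing fleet North's profit: π = q_{North}(88.9 − (q_{North} + q_{East})) − 26q_{North} − 0.5q_{North}².
∂π/∂q_{North} = 62.9 − 3q_{North} − q_{East} = 0, so q_{North} = 629/30 − (1/3)q_{East}.
The reaction-function slope is −1/3, so a 9-unit rise in q_{East} moves q_{North} by −1/3 × 9 = −3. North's best response falls — the actions are strategic substitutes.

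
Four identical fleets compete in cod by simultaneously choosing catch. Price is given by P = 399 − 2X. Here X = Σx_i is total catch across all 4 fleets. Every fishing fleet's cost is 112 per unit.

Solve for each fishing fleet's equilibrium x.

28.7

A representative fishing fleet's profit is π_i = x_i(399 − 2X) − 112x_i, with X = x_i + Σ_{j≠i} x_j.
First-order condition: 287 − 4x_i − 2Σ_{j≠i} x_j = 0.
Imposing symmetry (x_j = x for all j) turns Σ_{j≠i} x_j into 3x, so 287 = 10x and x = 28.7.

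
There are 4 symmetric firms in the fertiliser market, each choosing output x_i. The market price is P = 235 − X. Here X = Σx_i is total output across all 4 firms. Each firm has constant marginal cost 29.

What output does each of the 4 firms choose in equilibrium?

A representative firm's profit is π_i = x_i(235 − X) − 29x_i, with X = x_i + Σ_{j≠i} x_j.
First-order condition: 206 − 2x_i − Σ_{j≠i} x_j = 0.
In a symmetric equilibrium every firm chooses the same x, so Σ_{j≠i} x_j = 3x. The condition becomes 206 − 5x = 0, giving x = 206/5 = 41.2.

41.2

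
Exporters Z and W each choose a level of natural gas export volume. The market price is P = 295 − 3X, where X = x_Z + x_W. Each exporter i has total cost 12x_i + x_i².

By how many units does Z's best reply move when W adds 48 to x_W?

Exporter Z's profit: π = x_Z(295 − 3(x_Z + x_W)) − 12x_Z − x_Z².
∂π/∂x_Z = 283 − 8x_Z − 3x_W = 0, so x_Z = 35.375 − 0.375x_W.
The reaction-function slope is −0.375, so a 48-unit rise in x_W moves x_Z by −0.375 × 48 = −18. Z's best response falls — the actions are strategic substitutes.

-18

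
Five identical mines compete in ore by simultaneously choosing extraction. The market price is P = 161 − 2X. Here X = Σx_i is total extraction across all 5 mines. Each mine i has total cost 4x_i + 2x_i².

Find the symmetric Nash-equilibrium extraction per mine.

A representative mine's profit is π_i = x_i(161 − 2X) − 4x_i − 2x_i², with X = x_i + Σ_{j≠i} x_j.
First-order condition: 157 − 8x_i − 2Σ_{j≠i} x_j = 0.
In a symmetric equilibrium every mine chooses the same x, so Σ_{j≠i} x_j = 4x. The condition becomes 157 − 16x = 0, giving x = 157/16 = 9.8125.

9.8125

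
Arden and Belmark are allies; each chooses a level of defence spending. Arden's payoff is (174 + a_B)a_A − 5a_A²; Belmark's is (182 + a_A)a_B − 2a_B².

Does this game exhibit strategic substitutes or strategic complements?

strategic complements

Expanding Arden's payoff: 174a_A + a_Ba_A − 5a_A².
∂π/∂a_A = 174 + a_B − 10a_A = 0, so a_A = 17.4 + 0.1a_B.
The best-response slope da_A/da_B = 0.1 > 0: the reaction function is upward-sloping, so the choices are strategic complements.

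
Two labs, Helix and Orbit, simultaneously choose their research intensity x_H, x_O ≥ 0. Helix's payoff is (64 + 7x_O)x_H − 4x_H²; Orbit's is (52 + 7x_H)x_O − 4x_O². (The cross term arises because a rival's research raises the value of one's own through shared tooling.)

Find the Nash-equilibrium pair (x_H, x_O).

58.4, 57.6

Expanding Helix's payoff: 64x_H + 7x_Ox_H − 4x_H².
∂π/∂x_H = 64 + 7x_O − 8x_H = 0, so x_H = 8 + 0.875x_O.
Likewise for Orbit: x_O = 6.5 + 0.875x_H.
Solving the two reaction functions simultaneously: (1 − (0.875)(0.875))x_H = 8 + 0.875·6.5, so (15/64)x_H = 13.6875 and x_H = 58.4.
Then x_O = 6.5 + 0.875·58.4 = 57.6.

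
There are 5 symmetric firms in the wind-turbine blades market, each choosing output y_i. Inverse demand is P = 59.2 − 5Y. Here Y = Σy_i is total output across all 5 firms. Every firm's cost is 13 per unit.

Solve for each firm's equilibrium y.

A representative firm's profit is π_i = y_i(59.2 − 5Y) − 13y_i, with Y = y_i + Σ_{j≠i} y_j.
First-order condition: 46.2 − 10y_i − 5Σ_{j≠i} y_j = 0.
Imposing symmetry (y_j = y for all j) turns Σ_{j≠i} y_j into 4y, so 46.2 = 30y and y = 1.54.

1.54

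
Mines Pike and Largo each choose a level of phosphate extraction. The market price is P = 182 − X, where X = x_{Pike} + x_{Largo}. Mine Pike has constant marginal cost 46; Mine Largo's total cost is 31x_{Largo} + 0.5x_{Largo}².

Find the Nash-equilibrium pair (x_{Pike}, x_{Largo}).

51.4, 33.2

Mine Pike's profit: π = x_{Pike}(182 − (x_{Pike} + x_{Largo})) − 46x_{Pike}.
∂π/∂x_{Pike} = 136 − 2x_{Pike} − x_{Largo} = 0, so x_{Pike} = 68 − 0.5x_{Largo}.
For Largo: ∂π/∂x_{Largo} = 151 − 3x_{Largo} − x_{Pike} = 0 ⇒ x_{Largo} = 151/3 − (1/3)x_{Pike}.
Plugging x_{Largo} into Pike's best response: x_{Pike} = 68 − 0.5(151/3 − (1/3)x_{Pike}) ⇒ (5/6)x_{Pike} = 257/6, so x_{Pike} = 51.4.
Then x_{Largo} = 151/3 − (1/3)·51.4 = 33.2.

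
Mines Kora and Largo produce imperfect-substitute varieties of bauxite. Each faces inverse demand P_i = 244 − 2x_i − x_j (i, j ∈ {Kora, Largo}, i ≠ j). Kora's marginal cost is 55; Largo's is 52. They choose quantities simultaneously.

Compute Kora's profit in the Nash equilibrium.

2827.52

Mine Kora's profit: π = x_{Kora}(244 − 2x_{Kora} − x_{Largo}) − 55x_{Kora}.
∂π/∂x_{Kora} = 189 − 4x_{Kora} − x_{Largo} = 0 ⇒ x_{Kora} = 47.25 − 0.25x_{Largo}.
Similarly x_{Largo} = 48 − 0.25x_{Kora}.
Substituting the second reaction function into the first: x_{Kora} = 47.25 − 0.25(48 − 0.25x_{Kora}), which gives 0.9375x_{Kora} = 35.25 ⇒ x_{Kora} = 37.6.
Then x_{Largo} = 48 − 0.25·37.6 = 38.6.
P_{Kora} = 244 − 2·37.6 − 38.6 = 130.2.
Profit = (130.2 − 55)·37.6 = 2827.52.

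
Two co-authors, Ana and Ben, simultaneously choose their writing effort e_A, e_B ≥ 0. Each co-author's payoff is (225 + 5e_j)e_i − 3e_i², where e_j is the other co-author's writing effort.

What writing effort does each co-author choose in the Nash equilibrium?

Ana's payoff is (225 + 5e_B)e_A − 3e_A².
∂π/∂e_A = 225 + 5e_B − 6e_A = 0, so e_A = 37.5 + (5/6)e_B.
The game is symmetric, so in equilibrium e_B = e_A: the reaction function gives (1/6)e_A = 37.5, hence e_A = 225.

225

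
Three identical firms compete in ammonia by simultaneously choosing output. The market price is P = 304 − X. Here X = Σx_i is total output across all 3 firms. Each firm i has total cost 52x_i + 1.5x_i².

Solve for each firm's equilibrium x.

A representative firm's profit is π_i = x_i(304 − X) − 52x_i − 1.5x_i², with X = x_i + Σ_{j≠i} x_j.
First-order condition: 252 − 5x_i − Σ_{j≠i} x_j = 0.
Imposing symmetry (x_j = x for all j) turns Σ_{j≠i} x_j into 2x, so 252 = 7x and x = 36.

36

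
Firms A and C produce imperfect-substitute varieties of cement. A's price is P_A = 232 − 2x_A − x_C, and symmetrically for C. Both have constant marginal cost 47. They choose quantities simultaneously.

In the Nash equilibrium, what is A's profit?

2738

Firm A's profit: π = x_A(232 − 2x_A − x_C) − 47x_A.
∂π/∂x_A = 185 − 4x_A − x_C = 0 ⇒ x_A = 46.25 − 0.25x_C.
Setting x_A = x_C in the reaction function: x_A = 46.25 − 0.25x_A, so x_A = 46.25 / 1.25 = 37.
P_A = 232 − 2·37 − 37 = 121.
Profit = (121 − 47)·37 = 2738.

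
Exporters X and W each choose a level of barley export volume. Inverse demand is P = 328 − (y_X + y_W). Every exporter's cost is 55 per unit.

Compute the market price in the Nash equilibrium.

Exporter X's profit: π = y_X(328 − (y_X + y_W)) − 55y_X.
∂π/∂y_X = 273 − 2y_X − y_W = 0, so y_X = 136.5 − 0.5y_W.
Setting y_X = y_W in the reaction function: y_X = 136.5 − 0.5y_X, so y_X = 136.5 / 1.5 = 91.
Equilibrium price: P = 328 − 182 = 146.

146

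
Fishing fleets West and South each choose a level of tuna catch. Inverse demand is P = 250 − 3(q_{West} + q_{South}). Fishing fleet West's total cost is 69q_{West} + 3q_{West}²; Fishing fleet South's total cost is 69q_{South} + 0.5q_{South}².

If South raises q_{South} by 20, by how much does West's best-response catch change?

Fishing fleet West's profit: π = q_{West}(250 − 3(q_{West} + q_{South})) − 69q_{West} − 3q_{West}².
∂π/∂q_{West} = 181 − 12q_{West} − 3q_{South} = 0, so q_{West} = 181/12 − 0.25q_{South}.
The reaction-function slope is −0.25, so a 20-unit rise in q_{South} moves q_{West} by −0.25 × 20 = −5. West's best response falls — the actions are strategic substitutes.

-5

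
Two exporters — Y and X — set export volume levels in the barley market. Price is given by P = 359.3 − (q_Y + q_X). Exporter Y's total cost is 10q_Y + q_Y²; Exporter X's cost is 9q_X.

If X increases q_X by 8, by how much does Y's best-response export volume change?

-2

Exporter Y's profit: π = q_Y(359.3 − (q_Y + q_X)) − 10q_Y − q_Y².
∂π/∂q_Y = 349.3 − 4q_Y − q_X = 0, so q_Y = 87.325 − 0.25q_X.
The reaction-function slope is −0.25, so an 8-unit rise in q_X moves q_Y by −0.25 × 8 = −2. Y's best response falls — the actions are strategic substitutes.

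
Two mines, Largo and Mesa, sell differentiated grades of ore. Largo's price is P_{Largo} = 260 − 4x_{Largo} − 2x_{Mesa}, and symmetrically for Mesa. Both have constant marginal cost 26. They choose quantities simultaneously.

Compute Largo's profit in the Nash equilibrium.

2190.24

Mine Largo's profit: π = x_{Largo}(260 − 4x_{Largo} − 2x_{Mesa}) − 26x_{Largo}.
∂π/∂x_{Largo} = 234 − 8x_{Largo} − 2x_{Mesa} = 0 ⇒ x_{Largo} = 29.25 − 0.25x_{Mesa}.
By symmetry x_{Mesa} = x_{Largo}; substituting into the reaction function, 1.25x_{Largo} = 29.25 and x_{Largo} = 23.4.
P_{Largo} = 260 − 4·23.4 − 2·23.4 = 119.6.
Profit = (119.6 − 26)·23.4 = 2190.24.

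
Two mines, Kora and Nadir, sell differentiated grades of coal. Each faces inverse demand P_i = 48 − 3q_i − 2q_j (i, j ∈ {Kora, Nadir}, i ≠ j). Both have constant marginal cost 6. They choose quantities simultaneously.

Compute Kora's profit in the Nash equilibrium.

82.6875

Mine Kora's profit: π = q_{Kora}(48 − 3q_{Kora} − 2q_{Nadir}) − 6q_{Kora}.
∂π/∂q_{Kora} = 42 − 6q_{Kora} − 2q_{Nadir} = 0 ⇒ q_{Kora} = 7 − (1/3)q_{Nadir}.
The game is symmetric, so in equilibrium q_{Nadir} = q_{Kora}: the reaction function gives (4/3)q_{Kora} = 7, hence q_{Kora} = 5.25.
P_{Kora} = 48 − 3·5.25 − 2·5.25 = 21.75.
Profit = (21.75 − 6)·5.25 = 82.6875.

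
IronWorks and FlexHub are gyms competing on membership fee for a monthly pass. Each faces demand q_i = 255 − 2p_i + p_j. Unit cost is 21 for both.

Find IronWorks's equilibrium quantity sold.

156

IronWorks's profit: π = (p_{IronWorks} − 21)(255 − 2p_{IronWorks} + p_{FlexHub}).
∂π/∂p_{IronWorks} = 297 − 4p_{IronWorks} + p_{FlexHub} = 0 ⇒ p_{IronWorks} = 74.25 + 0.25p_{FlexHub}.
By symmetry p_{FlexHub} = p_{IronWorks}; substituting into the reaction function, 0.75p_{IronWorks} = 74.25 and p_{IronWorks} = 99.
q_{IronWorks} = 255 − 2·99 + 99 = 156.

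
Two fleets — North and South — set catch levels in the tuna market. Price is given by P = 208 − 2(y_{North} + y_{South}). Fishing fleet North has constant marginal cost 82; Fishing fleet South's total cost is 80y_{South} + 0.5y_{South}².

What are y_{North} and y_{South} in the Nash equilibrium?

Fishing fleet North's profit: π = y_{North}(208 − 2(y_{North} + y_{South})) − 82y_{North}.
∂π/∂y_{North} = 126 − 4y_{North} − 2y_{South} = 0, so y_{North} = 31.5 − 0.5y_{South}.
For South: ∂π/∂y_{South} = 128 − 5y_{South} − 2y_{North} = 0 ⇒ y_{South} = 25.6 − 0.4y_{North}.
Substituting the second reaction function into the first: y_{North} = 31.5 − 0.5(25.6 − 0.4y_{North}), which gives 0.8y_{North} = 18.7 ⇒ y_{North} = 23.375.
Then y_{South} = 25.6 − 0.4·23.375 = 16.25.

23.375, 16.25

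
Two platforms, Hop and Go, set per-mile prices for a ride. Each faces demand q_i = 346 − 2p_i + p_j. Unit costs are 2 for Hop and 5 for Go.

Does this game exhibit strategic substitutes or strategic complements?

Hop's profit: π = (p_{Hop} − 2)(346 − 2p_{Hop} + p_{Go}).
∂π/∂p_{Hop} = 350 − 4p_{Hop} + p_{Go} = 0 ⇒ p_{Hop} = 87.5 + 0.25p_{Go}.
The best-response slope dp_{Hop}/dp_{Go} = 0.25 > 0: the reaction function is upward-sloping, so the choices are strategic complements.

strategic complements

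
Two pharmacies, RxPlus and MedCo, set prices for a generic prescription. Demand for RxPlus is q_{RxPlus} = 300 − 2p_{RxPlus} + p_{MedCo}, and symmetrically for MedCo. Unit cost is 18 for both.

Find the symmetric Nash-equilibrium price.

112

RxPlus's profit: π = (p_{RxPlus} − 18)(300 − 2p_{RxPlus} + p_{MedCo}).
∂π/∂p_{RxPlus} = 336 − 4p_{RxPlus} + p_{MedCo} = 0 ⇒ p_{RxPlus} = 84 + 0.25p_{MedCo}.
The game is symmetric, so in equilibrium p_{MedCo} = p_{RxPlus}: the reaction function gives 0.75p_{RxPlus} = 84, hence p_{RxPlus} = 112.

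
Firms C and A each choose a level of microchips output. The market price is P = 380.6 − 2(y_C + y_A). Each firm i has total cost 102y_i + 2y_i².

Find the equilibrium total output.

Firm C's profit: π = y_C(380.6 − 2(y_C + y_A)) − 102y_C − 2y_C².
∂π/∂y_C = 278.6 − 8y_C − 2y_A = 0, so y_C = 34.825 − 0.25y_A.
By symmetry y_A = y_C; substituting into the reaction function, 1.25y_C = 34.825 and y_C = 27.86.
Total output: 27.86 + 27.86 = 55.72.

55.72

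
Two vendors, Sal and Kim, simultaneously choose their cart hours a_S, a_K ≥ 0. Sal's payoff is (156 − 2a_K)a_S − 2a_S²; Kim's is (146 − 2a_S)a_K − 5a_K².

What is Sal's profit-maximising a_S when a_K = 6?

36

Expanding Sal's payoff: 156a_S − 2a_Ka_S − 2a_S².
∂π/∂a_S = 156 − 2a_K − 4a_S = 0, so a_S = 39 − 0.5a_K.
At a_K = 6: a_S = 39 − 0.5·6 = 36.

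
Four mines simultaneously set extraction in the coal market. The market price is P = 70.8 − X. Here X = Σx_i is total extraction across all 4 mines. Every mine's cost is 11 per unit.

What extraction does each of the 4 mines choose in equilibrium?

11.96

A representative mine's profit is π_i = x_i(70.8 − X) − 11x_i, with X = x_i + Σ_{j≠i} x_j.
First-order condition: 59.8 − 2x_i − Σ_{j≠i} x_j = 0.
In a symmetric equilibrium every mine chooses the same x, so Σ_{j≠i} x_j = 3x. The condition becomes 59.8 − 5x = 0, giving x = 59.8/5 = 11.96.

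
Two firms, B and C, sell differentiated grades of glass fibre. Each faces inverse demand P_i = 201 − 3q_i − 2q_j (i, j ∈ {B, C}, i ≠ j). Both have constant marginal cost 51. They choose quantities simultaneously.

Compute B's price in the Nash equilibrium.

Firm B's profit: π = q_B(201 − 3q_B − 2q_C) − 51q_B.
∂π/∂q_B = 150 − 6q_B − 2q_C = 0 ⇒ q_B = 25 − (1/3)q_C.
By symmetry q_C = q_B; substituting into the reaction function, (4/3)q_B = 25 and q_B = 18.75.
P_B = 201 − 3·18.75 − 2·18.75 = 107.25.

107.25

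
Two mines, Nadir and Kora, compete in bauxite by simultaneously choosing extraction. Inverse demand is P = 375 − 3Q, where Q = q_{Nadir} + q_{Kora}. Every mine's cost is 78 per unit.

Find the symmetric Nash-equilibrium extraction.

33

Mine Nadir's profit: π = q_{Nadir}(375 − 3(q_{Nadir} + q_{Kora})) − 78q_{Nadir}.
∂π/∂q_{Nadir} = 297 − 6q_{Nadir} − 3q_{Kora} = 0, so q_{Nadir} = 49.5 − 0.5q_{Kora}.
The game is symmetric, so in equilibrium q_{Kora} = q_{Nadir}: the reaction function gives 1.5q_{Nadir} = 49.5, hence q_{Nadir} = 33.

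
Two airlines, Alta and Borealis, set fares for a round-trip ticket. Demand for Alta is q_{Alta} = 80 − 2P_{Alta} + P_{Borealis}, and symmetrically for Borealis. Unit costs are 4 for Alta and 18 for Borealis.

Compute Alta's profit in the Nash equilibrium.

Alta's profit: π = (P_{Alta} − 4)(80 − 2P_{Alta} + P_{Borealis}).
∂π/∂P_{Alta} = 88 − 4P_{Alta} + P_{Borealis} = 0 ⇒ P_{Alta} = 22 + 0.25P_{Borealis}.
Similarly P_{Borealis} = 29 + 0.25P_{Alta}.
Substituting the second reaction function into the first: P_{Alta} = 22 + 0.25(29 + 0.25P_{Alta}), which gives 0.9375P_{Alta} = 29.25 ⇒ P_{Alta} = 31.2.
Then P_{Borealis} = 29 + 0.25·31.2 = 36.8.
q_{Alta} = 80 − 2·31.2 + 36.8 = 54.4.
Profit = (31.2 − 4)·54.4 = 1479.68.

1479.68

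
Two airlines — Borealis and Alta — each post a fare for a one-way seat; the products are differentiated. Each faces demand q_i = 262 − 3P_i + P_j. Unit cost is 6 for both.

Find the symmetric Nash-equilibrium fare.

56

Borealis's profit: π = (P_{Borealis} − 6)(262 − 3P_{Borealis} + P_{Alta}).
∂π/∂P_{Borealis} = 280 − 6P_{Borealis} + P_{Alta} = 0 ⇒ P_{Borealis} = 140/3 + (1/6)P_{Alta}.
The game is symmetric, so in equilibrium P_{Alta} = P_{Borealis}: the reaction function gives (5/6)P_{Borealis} = 140/3, hence P_{Borealis} = 56.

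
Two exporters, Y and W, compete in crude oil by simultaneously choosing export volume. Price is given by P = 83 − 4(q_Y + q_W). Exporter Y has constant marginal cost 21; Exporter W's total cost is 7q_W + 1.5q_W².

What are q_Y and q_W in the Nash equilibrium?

5.25, 5

Exporter Y's profit: π = q_Y(83 − 4(q_Y + q_W)) − 21q_Y.
∂π/∂q_Y = 62 − 8q_Y − 4q_W = 0, so q_Y = 7.75 − 0.5q_W.
For W: ∂π/∂q_W = 76 − 11q_W − 4q_Y = 0 ⇒ q_W = 76/11 − (4/11)q_Y.
Plugging q_W into Y's best response: q_Y = 7.75 − 0.5(76/11 − (4/11)q_Y) ⇒ (9/11)q_Y = 189/44, so q_Y = 5.25.
Then q_W = 76/11 − (4/11)·5.25 = 5.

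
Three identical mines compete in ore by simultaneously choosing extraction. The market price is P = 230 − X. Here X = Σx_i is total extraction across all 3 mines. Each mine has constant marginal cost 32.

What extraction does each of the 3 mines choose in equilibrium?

A representative mine's profit is π_i = x_i(230 − X) − 32x_i, with X = x_i + Σ_{j≠i} x_j.
First-order condition: 198 − 2x_i − Σ_{j≠i} x_j = 0.
In a symmetric equilibrium every mine chooses the same x, so Σ_{j≠i} x_j = 2x. The condition becomes 198 − 4x = 0, giving x = 198/4 = 49.5.

49.5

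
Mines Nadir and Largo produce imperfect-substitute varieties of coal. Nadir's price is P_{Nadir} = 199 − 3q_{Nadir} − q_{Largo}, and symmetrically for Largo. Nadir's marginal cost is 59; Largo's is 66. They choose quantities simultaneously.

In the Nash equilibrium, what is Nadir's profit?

1224.12

Mine Nadir's profit: π = q_{Nadir}(199 − 3q_{Nadir} − q_{Largo}) − 59q_{Nadir}.
∂π/∂q_{Nadir} = 140 − 6q_{Nadir} − q_{Largo} = 0 ⇒ q_{Nadir} = 70/3 − (1/6)q_{Largo}.
Similarly q_{Largo} = 133/6 − (1/6)q_{Nadir}.
Solving the two reaction functions simultaneously: (1 − (−1/6)(−1/6))q_{Nadir} = 70/3 − (1/6)·(133/6), so (35/36)q_{Nadir} = 707/36 and q_{Nadir} = 20.2.
Then q_{Largo} = 133/6 − (1/6)·20.2 = 18.8.
P_{Nadir} = 199 − 3·20.2 − 18.8 = 119.6.
Profit = (119.6 − 59)·20.2 = 1224.12.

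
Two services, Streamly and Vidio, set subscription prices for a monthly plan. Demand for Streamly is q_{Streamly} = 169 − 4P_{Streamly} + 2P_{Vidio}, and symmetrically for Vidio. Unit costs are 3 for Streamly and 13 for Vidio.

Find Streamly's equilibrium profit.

Streamly's profit: π = (P_{Streamly} − 3)(169 − 4P_{Streamly} + 2P_{Vidio}).
∂π/∂P_{Streamly} = 181 − 8P_{Streamly} + 2P_{Vidio} = 0 ⇒ P_{Streamly} = 22.625 + 0.25P_{Vidio}.
Similarly P_{Vidio} = 27.625 + 0.25P_{Streamly}.
Solving the two reaction functions simultaneously: (1 − (0.25)(0.25))P_{Streamly} = 22.625 + 0.25·27.625, so 0.9375P_{Streamly} = 945/32 and P_{Streamly} = 31.5.
Then P_{Vidio} = 27.625 + 0.25·31.5 = 35.5.
q_{Streamly} = 169 − 4·31.5 + 2·35.5 = 114.
Profit = (31.5 − 3)·114 = 3249.

3249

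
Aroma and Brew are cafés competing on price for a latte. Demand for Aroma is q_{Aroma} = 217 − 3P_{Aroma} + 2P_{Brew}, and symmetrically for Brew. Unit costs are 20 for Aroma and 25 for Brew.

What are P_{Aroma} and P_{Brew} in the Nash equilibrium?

70.1875, 72.0625

Aroma's profit: π = (P_{Aroma} − 20)(217 − 3P_{Aroma} + 2P_{Brew}).
∂π/∂P_{Aroma} = 277 − 6P_{Aroma} + 2P_{Brew} = 0 ⇒ P_{Aroma} = 277/6 + (1/3)P_{Brew}.
Similarly P_{Brew} = 146/3 + (1/3)P_{Aroma}.
Solving the two reaction functions simultaneously: (1 − (1/3)(1/3))P_{Aroma} = 277/6 + (1/3)·(146/3), so (8/9)P_{Aroma} = 1123/18 and P_{Aroma} = 70.1875.
Then P_{Brew} = 146/3 + (1/3)·70.1875 = 72.0625.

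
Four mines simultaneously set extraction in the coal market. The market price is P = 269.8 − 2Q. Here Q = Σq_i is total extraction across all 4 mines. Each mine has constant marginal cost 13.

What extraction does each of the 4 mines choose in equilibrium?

25.68

A representative mine's profit is π_i = q_i(269.8 − 2Q) − 13q_i, with Q = q_i + Σ_{j≠i} q_j.
First-order condition: 256.8 − 4q_i − 2Σ_{j≠i} q_j = 0.
In a symmetric equilibrium every mine chooses the same q, so Σ_{j≠i} q_j = 3q. The condition becomes 256.8 − 10q = 0, giving q = 256.8/10 = 25.68.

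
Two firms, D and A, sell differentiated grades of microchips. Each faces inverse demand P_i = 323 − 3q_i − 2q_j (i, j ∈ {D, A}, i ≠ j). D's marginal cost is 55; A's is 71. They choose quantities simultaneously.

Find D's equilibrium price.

158.5

Firm D's profit: π = q_D(323 − 3q_D − 2q_A) − 55q_D.
∂π/∂q_D = 268 − 6q_D − 2q_A = 0 ⇒ q_D = 134/3 − (1/3)q_A.
Similarly q_A = 42 − (1/3)q_D.
Solving the two reaction functions simultaneously: (1 − (−1/3)(−1/3))q_D = 134/3 − (1/3)·42, so (8/9)q_D = 92/3 and q_D = 34.5.
Then q_A = 42 − (1/3)·34.5 = 30.5.
P_D = 323 − 3·34.5 − 2·30.5 = 158.5.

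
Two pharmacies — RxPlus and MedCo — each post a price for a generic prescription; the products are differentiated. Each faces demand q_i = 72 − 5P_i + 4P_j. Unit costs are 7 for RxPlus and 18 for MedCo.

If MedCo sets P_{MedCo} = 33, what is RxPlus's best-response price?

23.9

RxPlus's profit: π = (P_{RxPlus} − 7)(72 − 5P_{RxPlus} + 4P_{MedCo}).
∂π/∂P_{RxPlus} = 107 − 10P_{RxPlus} + 4P_{MedCo} = 0 ⇒ P_{RxPlus} = 10.7 + 0.4P_{MedCo}.
At P_{MedCo} = 33: P_{RxPlus} = 10.7 + 0.4·33 = 23.9.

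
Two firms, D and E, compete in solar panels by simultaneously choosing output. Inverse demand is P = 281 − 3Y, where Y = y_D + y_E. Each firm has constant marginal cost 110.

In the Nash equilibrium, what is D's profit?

1083

Firm D's profit: π = y_D(281 − 3(y_D + y_E)) − 110y_D.
∂π/∂y_D = 171 − 6y_D − 3y_E = 0, so y_D = 28.5 − 0.5y_E.
The game is symmetric, so in equilibrium y_E = y_D: the reaction function gives 1.5y_D = 28.5, hence y_D = 19.
Price P = 281 − 3·38 = 167.
D's profit: (167 − 110)·19 = 1083.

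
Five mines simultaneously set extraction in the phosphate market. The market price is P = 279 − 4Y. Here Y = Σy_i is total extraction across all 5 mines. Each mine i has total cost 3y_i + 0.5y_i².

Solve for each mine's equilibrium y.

A representative mine's profit is π_i = y_i(279 − 4Y) − 3y_i − 0.5y_i², with Y = y_i + Σ_{j≠i} y_j.
First-order condition: 276 − 9y_i − 4Σ_{j≠i} y_j = 0.
With identical mines, set every y_j = y: then 276 − 9y − 16y = 0, i.e. y = 276/25 = 11.04.

11.04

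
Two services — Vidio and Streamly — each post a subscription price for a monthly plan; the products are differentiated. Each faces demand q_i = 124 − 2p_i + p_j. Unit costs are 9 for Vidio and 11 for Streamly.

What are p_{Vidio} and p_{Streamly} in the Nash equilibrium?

Vidio's profit: π = (p_{Vidio} − 9)(124 − 2p_{Vidio} + p_{Streamly}).
∂π/∂p_{Vidio} = 142 − 4p_{Vidio} + p_{Streamly} = 0 ⇒ p_{Vidio} = 35.5 + 0.25p_{Streamly}.
Similarly p_{Streamly} = 36.5 + 0.25p_{Vidio}.
Plugging p_{Streamly} into Vidio's best response: p_{Vidio} = 35.5 + 0.25(36.5 + 0.25p_{Vidio}) ⇒ 0.9375p_{Vidio} = 44.625, so p_{Vidio} = 47.6.
Then p_{Streamly} = 36.5 + 0.25·47.6 = 48.4.

47.6, 48.4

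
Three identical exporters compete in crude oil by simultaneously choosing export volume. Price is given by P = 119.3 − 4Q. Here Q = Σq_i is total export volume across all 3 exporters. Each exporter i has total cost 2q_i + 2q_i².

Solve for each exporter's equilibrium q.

5.865

A representative exporter's profit is π_i = q_i(119.3 − 4Q) − 2q_i − 2q_i², with Q = q_i + Σ_{j≠i} q_j.
First-order condition: 117.3 − 12q_i − 4Σ_{j≠i} q_j = 0.
In a symmetric equilibrium every exporter chooses the same q, so Σ_{j≠i} q_j = 2q. The condition becomes 117.3 − 20q = 0, giving q = 117.3/20 = 5.865.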